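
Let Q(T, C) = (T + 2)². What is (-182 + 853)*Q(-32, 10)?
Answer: 603900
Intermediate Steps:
Q(T, C) = (2 + T)²
(-182 + 853)*Q(-32, 10) = (-182 + 853)*(2 - 32)² = 671*(-30)² = 671*900 = 603900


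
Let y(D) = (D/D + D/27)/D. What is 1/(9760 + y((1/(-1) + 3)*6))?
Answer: 108/1054093 ≈ 0.00010246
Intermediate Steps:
y(D) = (1 + D/27)/D (y(D) = (1 + D*(1/27))/D = (1 + D/27)/D)
1/(9760 + y((1/(-1) + 3)*6)) = 1/(9760 + (27 + (1/(-1) + 3)*6)/(27*(((1/(-1) + 3)*6)))) = 1/(9760 + (27 + (-1 + 3)*6)/(27*(((-1 + 3)*6)))) = 1/(9760 + (27 + 2*6)/(27*((2*6)))) = 1/(9760 + (1/27)*(27 + 12)/12) = 1/(9760 + (1/27)*(1/12)*39) = 1/(9760 + 13/108) = 1/(1054093/108) = 108/1054093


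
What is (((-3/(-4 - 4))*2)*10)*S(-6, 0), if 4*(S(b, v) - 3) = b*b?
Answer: 90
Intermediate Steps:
S(b, v) = 3 + b²/4 (S(b, v) = 3 + (b*b)/4 = 3 + b²/4)
(((-3/(-4 - 4))*2)*10)*S(-6, 0) = (((-3/(-4 - 4))*2)*10)*(3 + (¼)*(-6)²) = (((-3/(-8))*2)*10)*(3 + (¼)*36) = ((-⅛*(-3)*2)*10)*(3 + 9) = (((3/8)*2)*10)*12 = ((¾)*10)*12 = (15/2)*12 = 90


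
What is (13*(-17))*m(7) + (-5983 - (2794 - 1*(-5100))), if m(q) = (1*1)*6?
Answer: -15203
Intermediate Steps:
m(q) = 6 (m(q) = 1*6 = 6)
(13*(-17))*m(7) + (-5983 - (2794 - 1*(-5100))) = (13*(-17))*6 + (-5983 - (2794 - 1*(-5100))) = -221*6 + (-5983 - (2794 + 5100)) = -1326 + (-5983 - 1*7894) = -1326 + (-5983 - 7894) = -1326 - 13877 = -15203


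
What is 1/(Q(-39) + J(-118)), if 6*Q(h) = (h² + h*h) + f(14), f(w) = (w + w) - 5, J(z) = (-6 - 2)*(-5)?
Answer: 6/3305 ≈ 0.0018154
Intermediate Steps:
J(z) = 40 (J(z) = -8*(-5) = 40)
f(w) = -5 + 2*w (f(w) = 2*w - 5 = -5 + 2*w)
Q(h) = 23/6 + h²/3 (Q(h) = ((h² + h*h) + (-5 + 2*14))/6 = ((h² + h²) + (-5 + 28))/6 = (2*h² + 23)/6 = (23 + 2*h²)/6 = 23/6 + h²/3)
1/(Q(-39) + J(-118)) = 1/((23/6 + (⅓)*(-39)²) + 40) = 1/((23/6 + (⅓)*1521) + 40) = 1/((23/6 + 507) + 40) = 1/(3065/6 + 40) = 1/(3305/6) = 6/3305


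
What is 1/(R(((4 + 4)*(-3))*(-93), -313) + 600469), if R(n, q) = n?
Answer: 1/602701 ≈ 1.6592e-6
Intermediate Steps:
1/(R(((4 + 4)*(-3))*(-93), -313) + 600469) = 1/(((4 + 4)*(-3))*(-93) + 600469) = 1/((8*(-3))*(-93) + 600469) = 1/(-24*(-93) + 600469) = 1/(2232 + 600469) = 1/602701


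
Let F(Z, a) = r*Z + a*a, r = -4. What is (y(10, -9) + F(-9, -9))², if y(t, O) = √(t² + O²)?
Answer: (117 + √181)² ≈ 17018.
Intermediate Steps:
y(t, O) = √(O² + t²)
F(Z, a) = a² - 4*Z (F(Z, a) = -4*Z + a*a = -4*Z + a² = a² - 4*Z)
(y(10, -9) + F(-9, -9))² = (√((-9)² + 10²) + ((-9)² - 4*(-9)))² = (√(81 + 100) + (81 + 36))² = (√181 + 117)² = (117 + √181)²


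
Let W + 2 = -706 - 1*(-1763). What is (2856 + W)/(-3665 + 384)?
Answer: -3911/3281 ≈ -1.1920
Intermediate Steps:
W = 1055 (W = -2 + (-706 - 1*(-1763)) = -2 + (-706 + 1763) = -2 + 1057 = 1055)
(2856 + W)/(-3665 + 384) = (2856 + 1055)/(-3665 + 384) = 3911/(-3281) = 3911*(-1/3281) = -3911/3281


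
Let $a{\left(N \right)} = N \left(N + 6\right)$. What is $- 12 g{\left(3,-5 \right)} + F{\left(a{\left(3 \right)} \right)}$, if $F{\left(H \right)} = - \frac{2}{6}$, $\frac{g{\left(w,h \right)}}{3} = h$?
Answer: $\frac{539}{3} \approx 179.67$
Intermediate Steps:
$g{\left(w,h \right)} = 3 h$
$a{\left(N \right)} = N \left(6 + N\right)$
$F{\left(H \right)} = - \frac{1}{3}$ ($F{\left(H \right)} = \left(-2\right) \frac{1}{6} = - \frac{1}{3}$)
$- 12 g{\left(3,-5 \right)} + F{\left(a{\left(3 \right)} \right)} = - 12 \cdot 3 \left(-5\right) - \frac{1}{3} = \left(-12\right) \left(-15\right) - \frac{1}{3} = 180 - \frac{1}{3} = \frac{539}{3}$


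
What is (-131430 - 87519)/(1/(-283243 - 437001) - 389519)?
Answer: 52565567852/93516240879 ≈ 0.56210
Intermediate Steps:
(-131430 - 87519)/(1/(-283243 - 437001) - 389519) = -218949/(1/(-720244) - 389519) = -218949/(-1/720244 - 389519) = -218949/(-280548722637/720244) = -218949*(-720244/280548722637) = 52565567852/93516240879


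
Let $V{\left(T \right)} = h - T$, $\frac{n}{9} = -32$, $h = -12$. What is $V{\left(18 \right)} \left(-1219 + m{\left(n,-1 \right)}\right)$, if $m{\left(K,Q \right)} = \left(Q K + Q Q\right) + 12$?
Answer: $27540$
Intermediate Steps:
$n = -288$ ($n = 9 \left(-32\right) = -288$)
$V{\left(T \right)} = -12 - T$
$m{\left(K,Q \right)} = 12 + Q^{2} + K Q$ ($m{\left(K,Q \right)} = \left(K Q + Q^{2}\right) + 12 = \left(Q^{2} + K Q\right) + 12 = 12 + Q^{2} + K Q$)
$V{\left(18 \right)} \left(-1219 + m{\left(n,-1 \right)}\right) = \left(-12 - 18\right) \left(-1219 + \left(12 + \left(-1\right)^{2} - -288\right)\right) = \left(-12 - 18\right) \left(-1219 + \left(12 + 1 + 288\right)\right) = - 30 \left(-1219 + 301\right) = \left(-30\right) \left(-918\right) = 27540$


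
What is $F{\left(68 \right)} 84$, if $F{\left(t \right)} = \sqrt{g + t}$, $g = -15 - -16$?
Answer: $84 \sqrt{69} \approx 697.76$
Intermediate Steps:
$g = 1$ ($g = -15 + 16 = 1$)
$F{\left(t \right)} = \sqrt{1 + t}$
$F{\left(68 \right)} 84 = \sqrt{1 + 68} \cdot 84 = \sqrt{69} \cdot 84 = 84 \sqrt{69}$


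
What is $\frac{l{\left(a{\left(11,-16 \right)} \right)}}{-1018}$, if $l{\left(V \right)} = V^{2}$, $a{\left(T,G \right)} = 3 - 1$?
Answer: $- \frac{2}{509} \approx -0.0039293$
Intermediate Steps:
$a{\left(T,G \right)} = 2$ ($a{\left(T,G \right)} = 3 - 1 = 2$)
$\frac{l{\left(a{\left(11,-16 \right)} \right)}}{-1018} = \frac{2^{2}}{-1018} = 4 \left(- \frac{1}{1018}\right) = - \frac{2}{509}$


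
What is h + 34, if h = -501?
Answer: -467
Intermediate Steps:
h + 34 = -501 + 34 = -467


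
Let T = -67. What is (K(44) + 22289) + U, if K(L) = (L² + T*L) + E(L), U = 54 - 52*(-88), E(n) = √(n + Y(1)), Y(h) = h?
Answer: 25907 + 3*√5 ≈ 25914.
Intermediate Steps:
E(n) = √(1 + n) (E(n) = √(n + 1) = √(1 + n))
U = 4630 (U = 54 + 4576 = 4630)
K(L) = L² + √(1 + L) - 67*L (K(L) = (L² - 67*L) + √(1 + L) = L² + √(1 + L) - 67*L)
(K(44) + 22289) + U = ((44² + √(1 + 44) - 67*44) + 22289) + 4630 = ((1936 + √45 - 2948) + 22289) + 4630 = ((1936 + 3*√5 - 2948) + 22289) + 4630 = ((-1012 + 3*√5) + 22289) + 4630 = (21277 + 3*√5) + 4630 = 25907 + 3*√5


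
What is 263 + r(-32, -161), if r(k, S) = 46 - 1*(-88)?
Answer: 397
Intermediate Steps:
r(k, S) = 134 (r(k, S) = 46 + 88 = 134)
263 + r(-32, -161) = 263 + 134 = 397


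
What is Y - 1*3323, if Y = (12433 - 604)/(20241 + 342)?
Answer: -22795160/6861 ≈ -3322.4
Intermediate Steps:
Y = 3943/6861 (Y = 11829/20583 = 11829*(1/20583) = 3943/6861 ≈ 0.57470)
Y - 1*3323 = 3943/6861 - 1*3323 = 3943/6861 - 3323 = -22795160/6861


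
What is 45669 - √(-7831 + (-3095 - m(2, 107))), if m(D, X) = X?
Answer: 45669 - I*√11033 ≈ 45669.0 - 105.04*I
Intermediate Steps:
45669 - √(-7831 + (-3095 - m(2, 107))) = 45669 - √(-7831 + (-3095 - 1*107)) = 45669 - √(-7831 + (-3095 - 107)) = 45669 - √(-7831 - 3202) = 45669 - √(-11033) = 45669 - I*√11033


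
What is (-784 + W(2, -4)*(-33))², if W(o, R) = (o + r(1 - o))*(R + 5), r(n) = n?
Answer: 667489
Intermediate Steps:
W(o, R) = 5 + R (W(o, R) = (o + (1 - o))*(R + 5) = 1*(5 + R) = 5 + R)
(-784 + W(2, -4)*(-33))² = (-784 + (5 - 4)*(-33))² = (-784 + 1*(-33))² = (-784 - 33)² = (-817)² = 667489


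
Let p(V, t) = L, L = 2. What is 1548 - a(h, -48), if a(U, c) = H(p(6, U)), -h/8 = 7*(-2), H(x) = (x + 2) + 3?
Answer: 1541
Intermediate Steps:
p(V, t) = 2
H(x) = 5 + x (H(x) = (2 + x) + 3 = 5 + x)
h = 112 (h = -56*(-2) = -8*(-14) = 112)
a(U, c) = 7 (a(U, c) = 5 + 2 = 7)
1548 - a(h, -48) = 1548 - 1*7 = 1548 - 7 = 1541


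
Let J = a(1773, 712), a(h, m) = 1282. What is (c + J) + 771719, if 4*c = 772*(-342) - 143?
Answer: 2827837/4 ≈ 7.0696e+5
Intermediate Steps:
c = -264167/4 (c = (772*(-342) - 143)/4 = (-264024 - 143)/4 = (1/4)*(-264167) = -264167/4 ≈ -66042.)
J = 1282
(c + J) + 771719 = (-264167/4 + 1282) + 771719 = -259039/4 + 771719 = 2827837/4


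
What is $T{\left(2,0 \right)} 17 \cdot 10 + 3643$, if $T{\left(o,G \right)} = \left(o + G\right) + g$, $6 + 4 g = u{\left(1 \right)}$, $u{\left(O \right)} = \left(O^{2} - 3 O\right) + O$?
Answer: $\frac{7371}{2} \approx 3685.5$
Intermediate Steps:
$u{\left(O \right)} = O^{2} - 2 O$
$g = - \frac{7}{4}$ ($g = - \frac{3}{2} + \frac{1 \left(-2 + 1\right)}{4} = - \frac{3}{2} + \frac{1 \left(-1\right)}{4} = - \frac{3}{2} + \frac{1}{4} \left(-1\right) = - \frac{3}{2} - \frac{1}{4} = - \frac{7}{4} \approx -1.75$)
$T{\left(o,G \right)} = - \frac{7}{4} + G + o$ ($T{\left(o,G \right)} = \left(o + G\right) - \frac{7}{4} = \left(G + o\right) - \frac{7}{4} = - \frac{7}{4} + G + o$)
$T{\left(2,0 \right)} 17 \cdot 10 + 3643 = \left(- \frac{7}{4} + 0 + 2\right) 17 \cdot 10 + 3643 = \frac{1}{4} \cdot 17 \cdot 10 + 3643 = \frac{17}{4} \cdot 10 + 3643 = \frac{85}{2} + 3643 = \frac{7371}{2}$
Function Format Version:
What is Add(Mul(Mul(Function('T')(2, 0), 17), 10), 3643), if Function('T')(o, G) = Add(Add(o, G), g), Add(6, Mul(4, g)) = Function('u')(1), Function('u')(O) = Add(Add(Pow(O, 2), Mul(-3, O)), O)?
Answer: Rational(7371, 2) ≈ 3685.5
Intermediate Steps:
Function('u')(O) = Add(Pow(O, 2), Mul(-2, O))
g = Rational(-7, 4) (g = Add(Rational(-3, 2), Mul(Rational(1, 4), Mul(1, Add(-2, 1)))) = Add(Rational(-3, 2), Mul(Rational(1, 4), Mul(1, -1))) = Add(Rational(-3, 2), Mul(Rational(1, 4), -1)) = Add(Rational(-3, 2), Rational(-1, 4)) = Rational(-7, 4) ≈ -1.7500)
Function('T')(o, G) = Add(Rational(-7, 4), G, o) (Function('T')(o, G) = Add(Add(o, G), Rational(-7, 4)) = Add(Add(G, o), Rational(-7, 4)) = Add(Rational(-7, 4), G, o))
Add(Mul(Mul(Function('T')(2, 0), 17), 10), 3643) = Add(Mul(Mul(Add(Rational(-7, 4), 0, 2), 17), 10), 3643) = Add(Mul(Mul(Rational(1, 4), 17), 10), 3643) = Add(Mul(Rational(17, 4), 10), 3643) = Add(Rational(85, 2), 3643) = Rational(7371, 2)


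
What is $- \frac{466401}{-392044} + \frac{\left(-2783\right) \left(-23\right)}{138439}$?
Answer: $\frac{89662432435}{54274179316} \approx 1.652$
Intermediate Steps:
$- \frac{466401}{-392044} + \frac{\left(-2783\right) \left(-23\right)}{138439} = \left(-466401\right) \left(- \frac{1}{392044}\right) + 64009 \cdot \frac{1}{138439} = \frac{466401}{392044} + \frac{64009}{138439} = \frac{89662432435}{54274179316}$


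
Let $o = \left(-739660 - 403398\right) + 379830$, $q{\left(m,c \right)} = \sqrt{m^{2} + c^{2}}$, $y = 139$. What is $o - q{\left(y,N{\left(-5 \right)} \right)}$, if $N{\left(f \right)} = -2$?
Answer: $-763228 - 5 \sqrt{773} \approx -7.6337 \cdot 10^{5}$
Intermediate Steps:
$q{\left(m,c \right)} = \sqrt{c^{2} + m^{2}}$
$o = -763228$ ($o = -1143058 + 379830 = -763228$)
$o - q{\left(y,N{\left(-5 \right)} \right)} = -763228 - \sqrt{\left(-2\right)^{2} + 139^{2}} = -763228 - \sqrt{4 + 19321} = -763228 - \sqrt{19325} = -763228 - 5 \sqrt{773}$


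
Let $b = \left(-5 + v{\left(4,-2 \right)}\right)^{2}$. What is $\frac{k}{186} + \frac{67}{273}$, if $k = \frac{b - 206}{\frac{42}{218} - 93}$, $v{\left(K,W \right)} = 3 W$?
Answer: $\frac{42864979}{171223416} \approx 0.25035$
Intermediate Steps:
$b = 121$ ($b = \left(-5 + 3 \left(-2\right)\right)^{2} = \left(-5 - 6\right)^{2} = \left(-11\right)^{2} = 121$)
$k = \frac{9265}{10116}$ ($k = \frac{121 - 206}{\frac{42}{218} - 93} = - \frac{85}{42 \cdot \frac{1}{218} - 93} = - \frac{85}{\frac{21}{109} - 93} = - \frac{85}{- \frac{10116}{109}} = \left(-85\right) \left(- \frac{109}{10116}\right) = \frac{9265}{10116} \approx 0.91588$)
$\frac{k}{186} + \frac{67}{273} = \frac{9265}{10116 \cdot 186} + \frac{67}{273} = \frac{9265}{10116} \cdot \frac{1}{186} + 67 \cdot \frac{1}{273} = \frac{9265}{1881576} + \frac{67}{273} = \frac{42864979}{171223416}$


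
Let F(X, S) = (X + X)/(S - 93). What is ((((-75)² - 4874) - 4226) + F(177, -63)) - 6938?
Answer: -270797/26 ≈ -10415.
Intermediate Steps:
F(X, S) = 2*X/(-93 + S) (F(X, S) = (2*X)/(-93 + S) = 2*X/(-93 + S))
((((-75)² - 4874) - 4226) + F(177, -63)) - 6938 = ((((-75)² - 4874) - 4226) + 2*177/(-93 - 63)) - 6938 = (((5625 - 4874) - 4226) + 2*177/(-156)) - 6938 = ((751 - 4226) + 2*177*(-1/156)) - 6938 = (-3475 - 59/26) - 6938 = -90409/26 - 6938 = -270797/26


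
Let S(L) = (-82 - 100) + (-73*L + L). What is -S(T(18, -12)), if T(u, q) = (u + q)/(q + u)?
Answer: 254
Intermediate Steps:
T(u, q) = 1 (T(u, q) = (q + u)/(q + u) = 1)
S(L) = -182 - 72*L
-S(T(18, -12)) = -(-182 - 72*1) = -(-182 - 72) = -1*(-254) = 254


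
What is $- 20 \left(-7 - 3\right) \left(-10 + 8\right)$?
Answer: $-400$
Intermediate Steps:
$- 20 \left(-7 - 3\right) \left(-10 + 8\right) = - 20 \left(-7 - 3\right) \left(-2\right) = \left(-20\right) \left(-10\right) \left(-2\right) = 200 \left(-2\right) = -400$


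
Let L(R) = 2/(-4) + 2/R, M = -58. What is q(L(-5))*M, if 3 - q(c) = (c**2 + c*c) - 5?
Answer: -9251/25 ≈ -370.04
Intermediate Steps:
L(R) = -1/2 + 2/R (L(R) = 2*(-1/4) + 2/R = -1/2 + 2/R)
q(c) = 8 - 2*c**2 (q(c) = 3 - ((c**2 + c*c) - 5) = 3 - ((c**2 + c**2) - 5) = 3 - (2*c**2 - 5) = 3 - (-5 + 2*c**2) = 3 + (5 - 2*c**2) = 8 - 2*c**2)
q(L(-5))*M = (8 - 2*(4 - 1*(-5))**2/100)*(-58) = (8 - 2*(4 + 5)**2/100)*(-58) = (8 - 2*((1/2)*(-1/5)*9)**2)*(-58) = (8 - 2*(-9/10)**2)*(-58) = (8 - 2*81/100)*(-58) = (8 - 81/50)*(-58) = (319/50)*(-58) = -9251/25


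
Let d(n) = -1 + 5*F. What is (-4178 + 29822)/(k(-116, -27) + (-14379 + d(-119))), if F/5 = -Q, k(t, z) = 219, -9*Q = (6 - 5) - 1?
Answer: -25644/14161 ≈ -1.8109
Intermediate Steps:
Q = 0 (Q = -((6 - 5) - 1)/9 = -(1 - 1)/9 = -⅑*0 = 0)
F = 0 (F = 5*(-1*0) = 5*0 = 0)
d(n) = -1 (d(n) = -1 + 5*0 = -1 + 0 = -1)
(-4178 + 29822)/(k(-116, -27) + (-14379 + d(-119))) = (-4178 + 29822)/(219 + (-14379 - 1)) = 25644/(219 - 14380) = 25644/(-14161) = 25644*(-1/14161) = -25644/14161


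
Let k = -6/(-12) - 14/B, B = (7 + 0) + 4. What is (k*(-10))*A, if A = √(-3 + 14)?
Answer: 85*√11/11 ≈ 25.628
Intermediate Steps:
A = √11 ≈ 3.3166
B = 11 (B = 7 + 4 = 11)
k = -17/22 (k = -6/(-12) - 14/11 = -6*(-1/12) - 14*1/11 = ½ - 14/11 = -17/22 ≈ -0.77273)
(k*(-10))*A = (-17/22*(-10))*√11 = 85*√11/11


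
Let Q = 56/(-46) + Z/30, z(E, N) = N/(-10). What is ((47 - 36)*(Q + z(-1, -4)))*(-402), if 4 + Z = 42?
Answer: -45694/23 ≈ -1986.7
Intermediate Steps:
Z = 38 (Z = -4 + 42 = 38)
z(E, N) = -N/10 (z(E, N) = N*(-⅒) = -N/10)
Q = 17/345 (Q = 56/(-46) + 38/30 = 56*(-1/46) + 38*(1/30) = -28/23 + 19/15 = 17/345 ≈ 0.049275)
((47 - 36)*(Q + z(-1, -4)))*(-402) = ((47 - 36)*(17/345 - ⅒*(-4)))*(-402) = (11*(17/345 + ⅖))*(-402) = (11*(31/69))*(-402) = (341/69)*(-402) = -45694/23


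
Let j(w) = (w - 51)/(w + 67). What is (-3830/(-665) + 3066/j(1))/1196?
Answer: -6922651/1988350 ≈ -3.4816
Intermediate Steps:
j(w) = (-51 + w)/(67 + w)
(-3830/(-665) + 3066/j(1))/1196 = (-3830/(-665) + 3066/(((-51 + 1)/(67 + 1))))/1196 = (-3830*(-1/665) + 3066/((-50/68)))*(1/1196) = (766/133 + 3066/(((1/68)*(-50))))*(1/1196) = (766/133 + 3066/(-25/34))*(1/1196) = (766/133 + 3066*(-34/25))*(1/1196) = (766/133 - 104244/25)*(1/1196) = -13845302/3325*1/1196 = -6922651/1988350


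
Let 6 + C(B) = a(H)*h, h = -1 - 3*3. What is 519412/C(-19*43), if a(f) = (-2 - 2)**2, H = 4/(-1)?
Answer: -259706/83 ≈ -3129.0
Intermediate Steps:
h = -10 (h = -1 - 9 = -10)
H = -4 (H = 4*(-1) = -4)
a(f) = 16 (a(f) = (-4)**2 = 16)
C(B) = -166 (C(B) = -6 + 16*(-10) = -6 - 160 = -166)
519412/C(-19*43) = 519412/(-166) = 519412*(-1/166) = -259706/83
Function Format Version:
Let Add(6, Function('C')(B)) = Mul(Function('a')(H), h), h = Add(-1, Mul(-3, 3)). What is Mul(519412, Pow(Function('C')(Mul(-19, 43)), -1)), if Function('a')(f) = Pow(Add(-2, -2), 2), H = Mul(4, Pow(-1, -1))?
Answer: Rational(-259706, 83) ≈ -3129.0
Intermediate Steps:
h = -10 (h = Add(-1, -9) = -10)
H = -4 (H = Mul(4, -1) = -4)
Function('a')(f) = 16 (Function('a')(f) = Pow(-4, 2) = 16)
Function('C')(B) = -166 (Function('C')(B) = Add(-6, Mul(16, -10)) = Add(-6, -160) = -166)
Mul(519412, Pow(Function('C')(Mul(-19, 43)), -1)) = Mul(519412, Pow(-166, -1)) = Mul(519412, Rational(-1, 166)) = Rational(-259706, 83)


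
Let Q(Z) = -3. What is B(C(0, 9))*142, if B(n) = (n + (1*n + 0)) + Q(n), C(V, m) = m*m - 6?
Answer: 20874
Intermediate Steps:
C(V, m) = -6 + m² (C(V, m) = m² - 6 = -6 + m²)
B(n) = -3 + 2*n (B(n) = (n + (1*n + 0)) - 3 = (n + (n + 0)) - 3 = (n + n) - 3 = 2*n - 3 = -3 + 2*n)
B(C(0, 9))*142 = (-3 + 2*(-6 + 9²))*142 = (-3 + 2*(-6 + 81))*142 = (-3 + 2*75)*142 = (-3 + 150)*142 = 147*142 = 20874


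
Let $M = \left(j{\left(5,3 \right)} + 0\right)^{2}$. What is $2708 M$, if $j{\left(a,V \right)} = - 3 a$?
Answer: $609300$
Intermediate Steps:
$M = 225$ ($M = \left(\left(-3\right) 5 + 0\right)^{2} = \left(-15 + 0\right)^{2} = \left(-15\right)^{2} = 225$)
$2708 M = 2708 \cdot 225 = 609300$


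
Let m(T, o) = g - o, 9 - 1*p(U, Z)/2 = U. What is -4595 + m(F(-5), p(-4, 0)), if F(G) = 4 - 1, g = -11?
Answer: -4632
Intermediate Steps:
p(U, Z) = 18 - 2*U
F(G) = 3
m(T, o) = -11 - o
-4595 + m(F(-5), p(-4, 0)) = -4595 + (-11 - (18 - 2*(-4))) = -4595 + (-11 - (18 + 8)) = -4595 + (-11 - 1*26) = -4595 + (-11 - 26) = -4595 - 37 = -4632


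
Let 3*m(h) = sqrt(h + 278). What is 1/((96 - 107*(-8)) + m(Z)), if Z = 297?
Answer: 8568/8156161 - 15*sqrt(23)/8156161 ≈ 0.0010417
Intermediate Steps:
m(h) = sqrt(278 + h)/3 (m(h) = sqrt(h + 278)/3 = sqrt(278 + h)/3)
1/((96 - 107*(-8)) + m(Z)) = 1/((96 - 107*(-8)) + sqrt(278 + 297)/3) = 1/((96 + 856) + sqrt(575)/3) = 1/(952 + (5*sqrt(23))/3) = 1/(952 + 5*sqrt(23)/3)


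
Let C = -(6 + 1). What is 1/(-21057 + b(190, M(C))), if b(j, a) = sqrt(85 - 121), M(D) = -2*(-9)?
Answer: -7019/147799095 - 2*I/147799095 ≈ -4.749e-5 - 1.3532e-8*I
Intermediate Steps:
C = -7 (C = -1*7 = -7)
M(D) = 18
b(j, a) = 6*I (b(j, a) = sqrt(-36) = 6*I)
1/(-21057 + b(190, M(C))) = 1/(-21057 + 6*I) = (-21057 - 6*I)/443397285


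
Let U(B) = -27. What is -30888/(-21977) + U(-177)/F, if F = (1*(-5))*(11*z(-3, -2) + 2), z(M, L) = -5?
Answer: 7591941/5823905 ≈ 1.3036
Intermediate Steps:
F = 265 (F = (1*(-5))*(11*(-5) + 2) = -5*(-55 + 2) = -5*(-53) = 265)
-30888/(-21977) + U(-177)/F = -30888/(-21977) - 27/265 = -30888*(-1/21977) - 27*1/265 = 30888/21977 - 27/265 = 7591941/5823905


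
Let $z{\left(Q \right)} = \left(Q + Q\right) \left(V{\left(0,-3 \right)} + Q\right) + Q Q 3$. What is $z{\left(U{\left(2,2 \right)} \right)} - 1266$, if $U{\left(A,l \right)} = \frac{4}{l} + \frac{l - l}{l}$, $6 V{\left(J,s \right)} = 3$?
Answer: $-1244$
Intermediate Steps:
$V{\left(J,s \right)} = \frac{1}{2}$ ($V{\left(J,s \right)} = \frac{1}{6} \cdot 3 = \frac{1}{2}$)
$U{\left(A,l \right)} = \frac{4}{l}$ ($U{\left(A,l \right)} = \frac{4}{l} + \frac{0}{l} = \frac{4}{l} + 0 = \frac{4}{l}$)
$z{\left(Q \right)} = 3 Q^{2} + 2 Q \left(\frac{1}{2} + Q\right)$ ($z{\left(Q \right)} = \left(Q + Q\right) \left(\frac{1}{2} + Q\right) + Q Q 3 = 2 Q \left(\frac{1}{2} + Q\right) + Q^{2} \cdot 3 = 2 Q \left(\frac{1}{2} + Q\right) + 3 Q^{2} = 3 Q^{2} + 2 Q \left(\frac{1}{2} + Q\right)$)
$z{\left(U{\left(2,2 \right)} \right)} - 1266 = \frac{4}{2} \left(1 + 5 \cdot \frac{4}{2}\right) - 1266 = 4 \cdot \frac{1}{2} \left(1 + 5 \cdot 4 \cdot \frac{1}{2}\right) - 1266 = 2 \left(1 + 5 \cdot 2\right) - 1266 = 2 \left(1 + 10\right) - 1266 = 2 \cdot 11 - 1266 = 22 - 1266 = -1244$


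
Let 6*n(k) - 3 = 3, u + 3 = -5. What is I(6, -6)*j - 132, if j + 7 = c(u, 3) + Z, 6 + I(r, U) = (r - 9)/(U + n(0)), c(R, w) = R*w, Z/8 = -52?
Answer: 11409/5 ≈ 2281.8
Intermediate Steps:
u = -8 (u = -3 - 5 = -8)
Z = -416 (Z = 8*(-52) = -416)
n(k) = 1 (n(k) = ½ + (⅙)*3 = ½ + ½ = 1)
I(r, U) = -6 + (-9 + r)/(1 + U) (I(r, U) = -6 + (r - 9)/(U + 1) = -6 + (-9 + r)/(1 + U))
j = -447 (j = -7 + (-8*3 - 416) = -7 + (-24 - 416) = -7 - 440 = -447)
I(6, -6)*j - 132 = ((-15 + 6 - 6*(-6))/(1 - 6))*(-447) - 132 = ((-15 + 6 + 36)/(-5))*(-447) - 132 = -⅕*27*(-447) - 132 = -27/5*(-447) - 132 = 12069/5 - 132 = 11409/5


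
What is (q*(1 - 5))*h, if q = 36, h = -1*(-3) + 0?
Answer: -432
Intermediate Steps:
h = 3 (h = 3 + 0 = 3)
(q*(1 - 5))*h = (36*(1 - 5))*3 = (36*(-4))*3 = -144*3 = -432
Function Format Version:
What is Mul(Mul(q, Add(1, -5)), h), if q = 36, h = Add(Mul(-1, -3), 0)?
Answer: -432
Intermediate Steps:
h = 3 (h = Add(3, 0) = 3)
Mul(Mul(q, Add(1, -5)), h) = Mul(Mul(36, Add(1, -5)), 3) = Mul(Mul(36, -4), 3) = Mul(-144, 3) = -432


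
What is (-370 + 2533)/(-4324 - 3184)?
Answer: -2163/7508 ≈ -0.28809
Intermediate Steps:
(-370 + 2533)/(-4324 - 3184) = 2163/(-7508) = 2163*(-1/7508) = -2163/7508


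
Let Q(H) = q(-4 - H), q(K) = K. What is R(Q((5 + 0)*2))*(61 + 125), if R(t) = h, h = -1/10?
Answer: -93/5 ≈ -18.600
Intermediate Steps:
h = -⅒ (h = -1*⅒ = -⅒ ≈ -0.10000)
Q(H) = -4 - H
R(t) = -⅒
R(Q((5 + 0)*2))*(61 + 125) = -(61 + 125)/10 = -⅒*186 = -93/5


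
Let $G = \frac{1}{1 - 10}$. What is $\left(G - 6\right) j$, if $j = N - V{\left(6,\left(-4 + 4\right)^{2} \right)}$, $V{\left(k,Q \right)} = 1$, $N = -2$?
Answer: $\frac{55}{3} \approx 18.333$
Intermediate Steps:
$G = - \frac{1}{9}$ ($G = \frac{1}{-9} = - \frac{1}{9} \approx -0.11111$)
$j = -3$ ($j = -2 - 1 = -3$)
$\left(G - 6\right) j = \left(- \frac{1}{9} - 6\right) \left(-3\right) = \left(- \frac{55}{9}\right) \left(-3\right) = \frac{55}{3}$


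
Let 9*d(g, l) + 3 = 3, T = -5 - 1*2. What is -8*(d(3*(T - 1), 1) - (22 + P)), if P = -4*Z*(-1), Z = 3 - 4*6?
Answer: -496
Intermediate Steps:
T = -7 (T = -5 - 2 = -7)
Z = -21 (Z = 3 - 24 = -21)
d(g, l) = 0 (d(g, l) = -1/3 + (1/9)*3 = -1/3 + 1/3 = 0)
P = -84 (P = -4*(-21)*(-1) = 84*(-1) = -84)
-8*(d(3*(T - 1), 1) - (22 + P)) = -8*(0 - (22 - 84)) = -8*(0 - 1*(-62)) = -8*(0 + 62) = -8*62 = -496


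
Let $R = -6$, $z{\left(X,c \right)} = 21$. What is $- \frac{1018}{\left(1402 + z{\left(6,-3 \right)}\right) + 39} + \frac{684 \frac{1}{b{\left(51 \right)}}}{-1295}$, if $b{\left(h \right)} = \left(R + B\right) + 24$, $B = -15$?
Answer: $- \frac{825823}{946645} \approx -0.87237$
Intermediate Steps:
$b{\left(h \right)} = 3$ ($b{\left(h \right)} = \left(-6 - 15\right) + 24 = -21 + 24 = 3$)
$- \frac{1018}{\left(1402 + z{\left(6,-3 \right)}\right) + 39} + \frac{684 \frac{1}{b{\left(51 \right)}}}{-1295} = - \frac{1018}{\left(1402 + 21\right) + 39} + \frac{684 \cdot \frac{1}{3}}{-1295} = - \frac{1018}{1423 + 39} + 684 \cdot \frac{1}{3} \left(- \frac{1}{1295}\right) = - \frac{1018}{1462} + 228 \left(- \frac{1}{1295}\right) = \left(-1018\right) \frac{1}{1462} - \frac{228}{1295} = - \frac{509}{731} - \frac{228}{1295} = - \frac{825823}{946645}$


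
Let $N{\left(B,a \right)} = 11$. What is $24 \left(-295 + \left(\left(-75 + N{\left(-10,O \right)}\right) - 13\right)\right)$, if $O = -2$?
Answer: $-8928$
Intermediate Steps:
$24 \left(-295 + \left(\left(-75 + N{\left(-10,O \right)}\right) - 13\right)\right) = 24 \left(-295 + \left(\left(-75 + 11\right) - 13\right)\right) = 24 \left(-295 - 77\right) = 24 \left(-372\right) = -8928$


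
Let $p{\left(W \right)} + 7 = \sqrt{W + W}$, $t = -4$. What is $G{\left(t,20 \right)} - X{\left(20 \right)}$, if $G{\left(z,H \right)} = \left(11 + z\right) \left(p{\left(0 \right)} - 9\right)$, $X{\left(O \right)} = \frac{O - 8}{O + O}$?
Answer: $- \frac{1123}{10} \approx -112.3$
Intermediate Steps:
$X{\left(O \right)} = \frac{-8 + O}{2 O}$
$p{\left(W \right)} = -7 + \sqrt{2} \sqrt{W}$ ($p{\left(W \right)} = -7 + \sqrt{W + W} = -7 + \sqrt{2 W} = -7 + \sqrt{2} \sqrt{W}$)
$G{\left(z,H \right)} = -176 - 16 z$ ($G{\left(z,H \right)} = \left(11 + z\right) \left(\left(-7 + \sqrt{2} \sqrt{0}\right) - 9\right) = \left(11 + z\right) \left(\left(-7 + \sqrt{2} \cdot 0\right) - 9\right) = \left(11 + z\right) \left(\left(-7 + 0\right) - 9\right) = \left(11 + z\right) \left(-7 - 9\right) = \left(11 + z\right) \left(-16\right) = -176 - 16 z$)
$G{\left(t,20 \right)} - X{\left(20 \right)} = \left(-176 - -64\right) - \frac{-8 + 20}{2 \cdot 20} = \left(-176 + 64\right) - \frac{1}{2} \cdot \frac{1}{20} \cdot 12 = -112 - \frac{3}{10} = - \frac{1123}{10}$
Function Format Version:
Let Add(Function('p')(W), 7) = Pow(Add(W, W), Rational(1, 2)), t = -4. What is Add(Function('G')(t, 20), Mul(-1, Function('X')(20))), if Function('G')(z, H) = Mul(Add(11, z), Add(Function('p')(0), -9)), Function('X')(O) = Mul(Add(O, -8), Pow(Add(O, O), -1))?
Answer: Rational(-1123, 10) ≈ -112.30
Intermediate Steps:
Function('X')(O) = Mul(Rational(1, 2), Pow(O, -1), Add(-8, O)) (Function('X')(O) = Mul(Add(-8, O), Pow(Mul(2, O), -1)) = Mul(Add(-8, O), Mul(Rational(1, 2), Pow(O, -1))) = Mul(Rational(1, 2), Pow(O, -1), Add(-8, O)))
Function('p')(W) = Add(-7, Mul(Pow(2, Rational(1, 2)), Pow(W, Rational(1, 2)))) (Function('p')(W) = Add(-7, Pow(Add(W, W), Rational(1, 2))) = Add(-7, Pow(Mul(2, W), Rational(1, 2))) = Add(-7, Mul(Pow(2, Rational(1, 2)), Pow(W, Rational(1, 2)))))
Function('G')(z, H) = Add(-176, Mul(-16, z)) (Function('G')(z, H) = Mul(Add(11, z), Add(Add(-7, Mul(Pow(2, Rational(1, 2)), Pow(0, Rational(1, 2)))), -9)) = Mul(Add(11, z), Add(Add(-7, Mul(Pow(2, Rational(1, 2)), 0)), -9)) = Mul(Add(11, z), Add(Add(-7, 0), -9)) = Mul(Add(11, z), Add(-7, -9)) = Mul(Add(11, z), -16) = Add(-176, Mul(-16, z)))
Add(Function('G')(t, 20), Mul(-1, Function('X')(20))) = Add(Add(-176, Mul(-16, -4)), Mul(-1, Mul(Rational(1, 2), Pow(20, -1), Add(-8, 20)))) = Add(Add(-176, 64), Mul(-1, Mul(Rational(1, 2), Rational(1, 20), 12))) = Add(-112, Mul(-1, Rational(3, 10))) = Add(-112, Rational(-3, 10)) = Rational(-1123, 10)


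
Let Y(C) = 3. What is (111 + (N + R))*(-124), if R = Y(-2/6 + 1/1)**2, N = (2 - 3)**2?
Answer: -15004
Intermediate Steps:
N = 1 (N = (-1)**2 = 1)
R = 9 (R = 3**2 = 9)
(111 + (N + R))*(-124) = (111 + (1 + 9))*(-124) = (111 + 10)*(-124) = 121*(-124) = -15004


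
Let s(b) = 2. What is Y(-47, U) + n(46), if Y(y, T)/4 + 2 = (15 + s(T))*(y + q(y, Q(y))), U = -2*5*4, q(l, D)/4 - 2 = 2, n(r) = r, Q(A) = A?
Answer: -2070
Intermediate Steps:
q(l, D) = 16 (q(l, D) = 8 + 4*2 = 8 + 8 = 16)
U = -40 (U = -10*4 = -40)
Y(y, T) = 1080 + 68*y (Y(y, T) = -8 + 4*((15 + 2)*(y + 16)) = -8 + 4*(17*(16 + y)) = -8 + 4*(272 + 17*y) = -8 + (1088 + 68*y) = 1080 + 68*y)
Y(-47, U) + n(46) = (1080 + 68*(-47)) + 46 = (1080 - 3196) + 46 = -2116 + 46 = -2070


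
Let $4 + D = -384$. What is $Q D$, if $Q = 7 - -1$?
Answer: $-3104$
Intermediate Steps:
$Q = 8$ ($Q = 7 + 1 = 8$)
$D = -388$ ($D = -4 - 384 = -388$)
$Q D = 8 \left(-388\right) = -3104$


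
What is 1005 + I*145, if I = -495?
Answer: -70770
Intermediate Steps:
1005 + I*145 = 1005 - 495*145 = 1005 - 71775 = -70770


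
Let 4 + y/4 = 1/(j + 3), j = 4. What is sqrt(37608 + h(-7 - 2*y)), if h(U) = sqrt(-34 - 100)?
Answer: sqrt(37608 + I*sqrt(134)) ≈ 193.93 + 0.03*I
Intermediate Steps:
y = -108/7 (y = -16 + 4/(4 + 3) = -16 + 4/7 = -108/7 ≈ -15.429)
h(U) = I*sqrt(134) (h(U) = sqrt(-134) = I*sqrt(134))
sqrt(37608 + h(-7 - 2*y)) = sqrt(37608 + I*sqrt(134))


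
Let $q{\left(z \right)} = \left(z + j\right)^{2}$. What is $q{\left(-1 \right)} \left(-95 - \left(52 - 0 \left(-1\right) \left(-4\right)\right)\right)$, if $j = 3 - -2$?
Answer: $-2352$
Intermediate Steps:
$j = 5$ ($j = 3 + 2 = 5$)
$q{\left(z \right)} = \left(5 + z\right)^{2}$ ($q{\left(z \right)} = \left(z + 5\right)^{2} = \left(5 + z\right)^{2}$)
$q{\left(-1 \right)} \left(-95 - \left(52 - 0 \left(-1\right) \left(-4\right)\right)\right) = \left(5 - 1\right)^{2} \left(-95 - \left(52 - 0 \left(-1\right) \left(-4\right)\right)\right) = 4^{2} \left(-95 + \left(-52 + 0 \left(-4\right)\right)\right) = 16 \left(-95 + \left(-52 + 0\right)\right) = 16 \left(-95 - 52\right) = 16 \left(-147\right) = -2352$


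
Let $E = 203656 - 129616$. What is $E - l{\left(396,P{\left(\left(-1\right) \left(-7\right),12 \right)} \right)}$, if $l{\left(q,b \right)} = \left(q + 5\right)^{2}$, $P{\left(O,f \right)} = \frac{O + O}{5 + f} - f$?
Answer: $-86761$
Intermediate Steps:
$E = 74040$ ($E = 203656 - 129616 = 74040$)
$P{\left(O,f \right)} = - f + \frac{2 O}{5 + f}$ ($P{\left(O,f \right)} = \frac{2 O}{5 + f} - f = - f + \frac{2 O}{5 + f}$)
$l{\left(q,b \right)} = \left(5 + q\right)^{2}$
$E - l{\left(396,P{\left(\left(-1\right) \left(-7\right),12 \right)} \right)} = 74040 - \left(5 + 396\right)^{2} = 74040 - 401^{2} = 74040 - 160801 = -86761$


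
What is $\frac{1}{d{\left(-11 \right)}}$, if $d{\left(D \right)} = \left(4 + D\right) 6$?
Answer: $- \frac{1}{42} \approx -0.02381$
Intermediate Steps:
$d{\left(D \right)} = 24 + 6 D$
$\frac{1}{d{\left(-11 \right)}} = \frac{1}{24 + 6 \left(-11\right)} = \frac{1}{24 - 66} = \frac{1}{-42} = - \frac{1}{42}$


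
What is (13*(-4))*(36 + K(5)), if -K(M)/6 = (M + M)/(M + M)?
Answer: -1560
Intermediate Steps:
K(M) = -6 (K(M) = -6*(M + M)/(M + M) = -6*2*M/(2*M) = -6*2*M*1/(2*M) = -6*1 = -6)
(13*(-4))*(36 + K(5)) = (13*(-4))*(36 - 6) = -52*30 = -1560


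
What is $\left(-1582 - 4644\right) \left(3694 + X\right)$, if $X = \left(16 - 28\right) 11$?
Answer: $-22177012$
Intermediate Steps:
$X = -132$ ($X = \left(-12\right) 11 = -132$)
$\left(-1582 - 4644\right) \left(3694 + X\right) = \left(-1582 - 4644\right) \left(3694 - 132\right) = \left(-6226\right) 3562 = -22177012$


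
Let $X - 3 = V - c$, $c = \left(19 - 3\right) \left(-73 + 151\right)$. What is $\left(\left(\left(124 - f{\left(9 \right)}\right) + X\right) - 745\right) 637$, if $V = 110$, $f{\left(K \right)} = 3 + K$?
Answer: $-1126216$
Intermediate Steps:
$c = 1248$ ($c = 16 \cdot 78 = 1248$)
$X = -1135$ ($X = 3 + \left(110 - 1248\right) = 3 - 1138 = -1135$)
$\left(\left(\left(124 - f{\left(9 \right)}\right) + X\right) - 745\right) 637 = \left(\left(\left(124 - \left(3 + 9\right)\right) - 1135\right) - 745\right) 637 = \left(\left(\left(124 - 12\right) - 1135\right) - 745\right) 637 = \left(\left(112 - 1135\right) - 745\right) 637 = \left(-1023 - 745\right) 637 = \left(-1768\right) 637 = -1126216$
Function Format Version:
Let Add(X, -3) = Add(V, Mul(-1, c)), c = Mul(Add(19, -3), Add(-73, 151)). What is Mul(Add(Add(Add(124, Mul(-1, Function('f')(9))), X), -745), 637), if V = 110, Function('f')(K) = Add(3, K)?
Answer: -1126216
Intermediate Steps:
c = 1248 (c = Mul(16, 78) = 1248)
X = -1135 (X = Add(3, Add(110, Mul(-1, 1248))) = Add(3, Add(110, -1248)) = Add(3, -1138) = -1135)
Mul(Add(Add(Add(124, Mul(-1, Function('f')(9))), X), -745), 637) = Mul(Add(Add(Add(124, Mul(-1, Add(3, 9))), -1135), -745), 637) = Mul(Add(Add(Add(124, Mul(-1, 12)), -1135), -745), 637) = Mul(Add(Add(Add(124, -12), -1135), -745), 637) = Mul(Add(Add(112, -1135), -745), 637) = Mul(Add(-1023, -745), 637) = Mul(-1768, 637) = -1126216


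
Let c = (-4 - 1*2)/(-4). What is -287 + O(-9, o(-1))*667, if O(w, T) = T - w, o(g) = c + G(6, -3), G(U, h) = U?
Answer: 21437/2 ≈ 10719.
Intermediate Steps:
c = 3/2 (c = (-4 - 2)*(-¼) = -6*(-¼) = 3/2 ≈ 1.5000)
o(g) = 15/2 (o(g) = 3/2 + 6 = 15/2)
-287 + O(-9, o(-1))*667 = -287 + (15/2 - 1*(-9))*667 = -287 + (15/2 + 9)*667 = -287 + (33/2)*667 = -287 + 22011/2 = 21437/2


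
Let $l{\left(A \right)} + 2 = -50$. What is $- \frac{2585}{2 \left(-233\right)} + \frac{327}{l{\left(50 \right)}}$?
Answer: $- \frac{8981}{12116} \approx -0.74125$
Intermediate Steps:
$l{\left(A \right)} = -52$ ($l{\left(A \right)} = -2 - 50 = -52$)
$- \frac{2585}{2 \left(-233\right)} + \frac{327}{l{\left(50 \right)}} = - \frac{2585}{2 \left(-233\right)} + \frac{327}{-52} = - \frac{2585}{-466} + 327 \left(- \frac{1}{52}\right) = \left(-2585\right) \left(- \frac{1}{466}\right) - \frac{327}{52} = \frac{2585}{466} - \frac{327}{52} = - \frac{8981}{12116}$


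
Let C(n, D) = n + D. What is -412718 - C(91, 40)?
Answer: -412849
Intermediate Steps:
C(n, D) = D + n
-412718 - C(91, 40) = -412718 - (40 + 91) = -412718 - 1*131 = -412718 - 131 = -412849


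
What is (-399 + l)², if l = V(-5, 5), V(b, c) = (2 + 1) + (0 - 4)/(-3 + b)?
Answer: 625681/4 ≈ 1.5642e+5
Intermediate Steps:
V(b, c) = 3 - 4/(-3 + b)
l = 7/2 (l = (-13 + 3*(-5))/(-3 - 5) = (-13 - 15)/(-8) = -⅛*(-28) = 7/2 ≈ 3.5000)
(-399 + l)² = (-399 + 7/2)² = (-791/2)² = 625681/4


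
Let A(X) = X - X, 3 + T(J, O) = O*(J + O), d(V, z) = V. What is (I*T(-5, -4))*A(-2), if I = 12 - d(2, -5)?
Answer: 0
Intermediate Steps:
T(J, O) = -3 + O*(J + O)
I = 10 (I = 12 - 1*2 = 12 - 2 = 10)
A(X) = 0
(I*T(-5, -4))*A(-2) = (10*(-3 + (-4)**2 - 5*(-4)))*0 = (10*(-3 + 16 + 20))*0 = (10*33)*0 = 330*0 = 0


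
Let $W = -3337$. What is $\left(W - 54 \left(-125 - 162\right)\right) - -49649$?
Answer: $61810$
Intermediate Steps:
$\left(W - 54 \left(-125 - 162\right)\right) - -49649 = \left(-3337 - 54 \left(-125 - 162\right)\right) - -49649 = \left(-3337 - 54 \left(-287\right)\right) + 49649 = \left(-3337 - -15498\right) + 49649 = \left(-3337 + 15498\right) + 49649 = 12161 + 49649 = 61810$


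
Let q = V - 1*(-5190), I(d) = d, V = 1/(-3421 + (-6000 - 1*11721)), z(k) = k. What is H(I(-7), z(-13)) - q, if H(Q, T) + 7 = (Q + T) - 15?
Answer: -110614943/21142 ≈ -5232.0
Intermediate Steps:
V = -1/21142 (V = 1/(-3421 + (-6000 - 11721)) = 1/(-3421 - 17721) = 1/(-21142) = -1/21142 ≈ -4.7299e-5)
H(Q, T) = -22 + Q + T (H(Q, T) = -7 + ((Q + T) - 15) = -7 + (-15 + Q + T) = -22 + Q + T)
q = 109726979/21142 (q = -1/21142 - 1*(-5190) = -1/21142 + 5190 = 109726979/21142 ≈ 5190.0)
H(I(-7), z(-13)) - q = (-22 - 7 - 13) - 1*109726979/21142 = -42 - 109726979/21142 = -110614943/21142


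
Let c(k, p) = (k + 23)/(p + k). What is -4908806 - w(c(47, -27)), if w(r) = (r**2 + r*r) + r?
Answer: -4908834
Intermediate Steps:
c(k, p) = (23 + k)/(k + p)
w(r) = r + 2*r**2 (w(r) = (r**2 + r**2) + r = 2*r**2 + r = r + 2*r**2)
-4908806 - w(c(47, -27)) = -4908806 - (23 + 47)/(47 - 27)*(1 + 2*((23 + 47)/(47 - 27))) = -4908806 - 70/20*(1 + 2*(70/20)) = -4908806 - (1/20)*70*(1 + 2*((1/20)*70)) = -4908806 - 7*(1 + 2*(7/2))/2 = -4908806 - 7*(1 + 7)/2 = -4908806 - 7*8/2 = -4908806 - 1*28 = -4908806 - 28 = -4908834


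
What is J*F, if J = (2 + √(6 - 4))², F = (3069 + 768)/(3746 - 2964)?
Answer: 11511/391 + 7674*√2/391 ≈ 57.196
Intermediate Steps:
F = 3837/782 ≈ 4.9066
J = (2 + √2)² ≈ 11.657
J*F = (2 + √2)²*(3837/782) = 3837*(2 + √2)²/782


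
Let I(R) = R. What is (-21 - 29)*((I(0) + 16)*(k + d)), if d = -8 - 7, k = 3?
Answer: 9600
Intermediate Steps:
d = -15
(-21 - 29)*((I(0) + 16)*(k + d)) = (-21 - 29)*((0 + 16)*(3 - 15)) = -800*(-12) = -50*(-192) = 9600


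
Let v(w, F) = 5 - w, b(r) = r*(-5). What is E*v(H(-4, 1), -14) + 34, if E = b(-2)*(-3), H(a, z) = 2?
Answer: -56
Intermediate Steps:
b(r) = -5*r
E = -30 (E = -5*(-2)*(-3) = 10*(-3) = -30)
E*v(H(-4, 1), -14) + 34 = -30*(5 - 1*2) + 34 = -30*(5 - 2) + 34 = -30*3 + 34 = -90 + 34 = -56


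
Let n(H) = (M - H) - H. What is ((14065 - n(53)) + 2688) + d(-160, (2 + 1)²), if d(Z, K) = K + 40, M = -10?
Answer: 16918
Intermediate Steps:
n(H) = -10 - 2*H (n(H) = (-10 - H) - H = -10 - 2*H)
d(Z, K) = 40 + K
((14065 - n(53)) + 2688) + d(-160, (2 + 1)²) = ((14065 - (-10 - 2*53)) + 2688) + (40 + (2 + 1)²) = ((14065 - (-10 - 106)) + 2688) + (40 + 3²) = ((14065 - 1*(-116)) + 2688) + (40 + 9) = ((14065 + 116) + 2688) + 49 = (14181 + 2688) + 49 = 16869 + 49 = 16918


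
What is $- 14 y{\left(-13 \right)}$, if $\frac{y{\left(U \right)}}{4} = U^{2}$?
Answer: $-9464$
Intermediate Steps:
$y{\left(U \right)} = 4 U^{2}$
$- 14 y{\left(-13 \right)} = - 14 \cdot 4 \left(-13\right)^{2} = - 14 \cdot 4 \cdot 169 = \left(-14\right) 676 = -9464$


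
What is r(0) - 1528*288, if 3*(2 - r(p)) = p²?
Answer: -440062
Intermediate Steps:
r(p) = 2 - p²/3
r(0) - 1528*288 = (2 - ⅓*0²) - 1528*288 = (2 - ⅓*0) - 440064 = (2 + 0) - 440064 = 2 - 440064 = -440062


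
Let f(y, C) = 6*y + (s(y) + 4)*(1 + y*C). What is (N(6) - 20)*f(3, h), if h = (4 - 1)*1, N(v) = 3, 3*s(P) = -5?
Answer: -2108/3 ≈ -702.67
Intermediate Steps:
s(P) = -5/3 (s(P) = (⅓)*(-5) = -5/3)
h = 3 (h = 3*1 = 3)
f(y, C) = 7/3 + 6*y + 7*C*y/3 (f(y, C) = 6*y + (-5/3 + 4)*(1 + y*C) = 6*y + 7*(1 + C*y)/3 = 6*y + (7/3 + 7*C*y/3) = 7/3 + 6*y + 7*C*y/3)
(N(6) - 20)*f(3, h) = (3 - 20)*(7/3 + 6*3 + (7/3)*3*3) = -17*(7/3 + 18 + 21) = -17*124/3 = -2108/3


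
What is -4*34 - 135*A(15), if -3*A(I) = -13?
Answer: -721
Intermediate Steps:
A(I) = 13/3 (A(I) = -1/3*(-13) = 13/3)
-4*34 - 135*A(15) = -4*34 - 135*13/3 = -136 - 585 = -721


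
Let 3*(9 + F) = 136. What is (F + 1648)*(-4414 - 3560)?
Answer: -13430874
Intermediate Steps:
F = 109/3 (F = -9 + (⅓)*136 = -9 + 136/3 = 109/3 ≈ 36.333)
(F + 1648)*(-4414 - 3560) = (109/3 + 1648)*(-4414 - 3560) = (5053/3)*(-7974) = -13430874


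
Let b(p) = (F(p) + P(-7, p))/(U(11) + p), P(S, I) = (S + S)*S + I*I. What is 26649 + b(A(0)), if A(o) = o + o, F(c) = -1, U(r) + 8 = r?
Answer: 80044/3 ≈ 26681.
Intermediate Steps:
U(r) = -8 + r
P(S, I) = I**2 + 2*S**2 (P(S, I) = (2*S)*S + I**2 = 2*S**2 + I**2 = I**2 + 2*S**2)
A(o) = 2*o
b(p) = (97 + p**2)/(3 + p) (b(p) = (-1 + (p**2 + 2*(-7)**2))/((-8 + 11) + p) = (-1 + (p**2 + 2*49))/(3 + p) = (-1 + (p**2 + 98))/(3 + p) = (-1 + (98 + p**2))/(3 + p) = (97 + p**2)/(3 + p))
26649 + b(A(0)) = 26649 + (97 + (2*0)**2)/(3 + 2*0) = 26649 + (97 + 0**2)/(3 + 0) = 26649 + (97 + 0)/3 = 26649 + (1/3)*97 = 26649 + 97/3 = 80044/3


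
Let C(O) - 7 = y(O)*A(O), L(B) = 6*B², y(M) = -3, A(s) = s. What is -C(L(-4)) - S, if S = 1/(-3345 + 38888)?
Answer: 9987582/35543 ≈ 281.00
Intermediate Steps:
C(O) = 7 - 3*O
S = 1/35543 ≈ 2.8135e-5
-C(L(-4)) - S = -(7 - 18*(-4)²) - 1*1/35543 = -(7 - 18*16) - 1/35543 = -(7 - 3*96) - 1/35543 = -(7 - 288) - 1/35543 = -1*(-281) - 1/35543 = 281 - 1/35543 = 9987582/35543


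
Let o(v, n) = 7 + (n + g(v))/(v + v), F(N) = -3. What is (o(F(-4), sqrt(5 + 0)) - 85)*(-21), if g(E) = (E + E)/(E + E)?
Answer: 3283/2 + 7*sqrt(5)/2 ≈ 1649.3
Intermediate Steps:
g(E) = 1 (g(E) = (2*E)/((2*E)) = (2*E)*(1/(2*E)) = 1)
o(v, n) = 7 + (1 + n)/(2*v) (o(v, n) = 7 + (n + 1)/(v + v) = 7 + (1 + n)/((2*v)) = 7 + (1 + n)*(1/(2*v)) = 7 + (1 + n)/(2*v))
(o(F(-4), sqrt(5 + 0)) - 85)*(-21) = ((1/2)*(1 + sqrt(5 + 0) + 14*(-3))/(-3) - 85)*(-21) = ((1/2)*(-1/3)*(1 + sqrt(5) - 42) - 85)*(-21) = ((1/2)*(-1/3)*(-41 + sqrt(5)) - 85)*(-21) = ((41/6 - sqrt(5)/6) - 85)*(-21) = (-469/6 - sqrt(5)/6)*(-21) = 3283/2 + 7*sqrt(5)/2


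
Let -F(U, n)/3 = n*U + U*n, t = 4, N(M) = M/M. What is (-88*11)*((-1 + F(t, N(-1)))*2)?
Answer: 48400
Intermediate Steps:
N(M) = 1
F(U, n) = -6*U*n (F(U, n) = -3*(n*U + U*n) = -3*(U*n + U*n) = -6*U*n)
(-88*11)*((-1 + F(t, N(-1)))*2) = (-88*11)*((-1 - 6*4*1)*2) = -968*(-1 - 24)*2 = -(-24200)*2 = -968*(-50) = 48400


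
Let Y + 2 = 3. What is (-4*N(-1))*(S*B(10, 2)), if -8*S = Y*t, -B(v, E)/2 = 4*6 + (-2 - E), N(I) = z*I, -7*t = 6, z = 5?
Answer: -600/7 ≈ -85.714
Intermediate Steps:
t = -6/7 (t = -1/7*6 = -6/7 ≈ -0.85714)
Y = 1 (Y = -2 + 3 = 1)
N(I) = 5*I
B(v, E) = -44 + 2*E (B(v, E) = -2*(4*6 + (-2 - E)) = -2*(24 + (-2 - E)) = -2*(22 - E) = -44 + 2*E)
S = 3/28 (S = -(-6)/(8*7) = -1/8*(-6/7) = 3/28 ≈ 0.10714)
(-4*N(-1))*(S*B(10, 2)) = (-20*(-1))*(3*(-44 + 2*2)/28) = (-4*(-5))*(3*(-44 + 4)/28) = 20*((3/28)*(-40)) = 20*(-30/7) = -600/7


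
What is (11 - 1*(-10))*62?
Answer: 1302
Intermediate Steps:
(11 - 1*(-10))*62 = (11 + 10)*62 = 21*62 = 1302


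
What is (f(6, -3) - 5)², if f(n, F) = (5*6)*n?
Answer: 30625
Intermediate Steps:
f(n, F) = 30*n
(f(6, -3) - 5)² = (30*6 - 5)² = (180 - 5)² = 175² = 30625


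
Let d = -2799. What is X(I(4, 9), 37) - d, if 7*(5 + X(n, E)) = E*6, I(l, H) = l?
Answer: 19780/7 ≈ 2825.7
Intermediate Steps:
X(n, E) = -5 + 6*E/7 (X(n, E) = -5 + (E*6)/7 = -5 + (6*E)/7 = -5 + 6*E/7)
X(I(4, 9), 37) - d = (-5 + (6/7)*37) - 1*(-2799) = (-5 + 222/7) + 2799 = 187/7 + 2799 = 19780/7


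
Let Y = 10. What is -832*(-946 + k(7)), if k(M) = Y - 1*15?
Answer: 791232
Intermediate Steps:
k(M) = -5 (k(M) = 10 - 1*15 = 10 - 15 = -5)
-832*(-946 + k(7)) = -832*(-946 - 5) = -832*(-951) = 791232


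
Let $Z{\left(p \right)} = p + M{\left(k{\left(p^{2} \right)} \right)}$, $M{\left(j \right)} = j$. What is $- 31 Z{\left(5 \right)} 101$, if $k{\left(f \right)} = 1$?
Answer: $-18786$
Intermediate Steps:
$Z{\left(p \right)} = 1 + p$ ($Z{\left(p \right)} = p + 1 = 1 + p$)
$- 31 Z{\left(5 \right)} 101 = - 31 \left(1 + 5\right) 101 = \left(-31\right) 6 \cdot 101 = \left(-186\right) 101 = -18786$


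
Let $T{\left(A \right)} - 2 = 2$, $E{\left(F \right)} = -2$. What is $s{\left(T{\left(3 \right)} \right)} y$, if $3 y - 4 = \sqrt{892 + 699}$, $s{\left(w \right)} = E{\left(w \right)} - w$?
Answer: $-8 - 2 \sqrt{1591} \approx -87.775$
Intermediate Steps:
$T{\left(A \right)} = 4$ ($T{\left(A \right)} = 2 + 2 = 4$)
$s{\left(w \right)} = -2 - w$
$y = \frac{4}{3} + \frac{\sqrt{1591}}{3}$ ($y = \frac{4}{3} + \frac{\sqrt{892 + 699}}{3} = \frac{4}{3} + \frac{\sqrt{1591}}{3} \approx 14.629$)
$s{\left(T{\left(3 \right)} \right)} y = \left(-2 - 4\right) \left(\frac{4}{3} + \frac{\sqrt{1591}}{3}\right) = - 6 \left(\frac{4}{3} + \frac{\sqrt{1591}}{3}\right) = -8 - 2 \sqrt{1591}$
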